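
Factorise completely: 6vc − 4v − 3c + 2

Group as (6vc − 4v) + (−3c + 2) = 2v(3c − 2) − (3c − 2).
Both groups share the factor (3c − 2).

(2v − 1)(3c − 2)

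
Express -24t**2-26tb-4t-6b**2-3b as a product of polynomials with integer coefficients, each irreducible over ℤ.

Group: -6t(4t+3b) + (-2b-1)(4t+3b); both groups contain (4t+3b).

-(6t+2b+1)(4t+3b)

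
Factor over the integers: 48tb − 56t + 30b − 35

(6b − 7)(8t + 5)

Group as (48tb − 56t) + (30b − 35) = 8t(6b − 7) + 5(6b − 7).
Both groups share the factor (6b − 7).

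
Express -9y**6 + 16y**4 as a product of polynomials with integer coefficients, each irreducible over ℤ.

Factor out y**4 first: what remains is -9y**2 + 16.
Recognize a difference of squares with the parts 4 and 3y.

-y**4(3y + 4)(3y - 4)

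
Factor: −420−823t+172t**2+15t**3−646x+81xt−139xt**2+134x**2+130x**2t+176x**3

Group: 8x(22x**2+19xt+58x−15t**2+53t+28) + (−t−15)(22x**2+19xt+58x−15t**2+53t+28); both groups contain (22x**2+19xt+58x−15t**2+53t+28), so (8x−t−15) is a factor with cofactor 22x**2+19xt+58x−15t**2+53t+28.
The cofactor groups again: 22x**2+19xt+58x−15t**2+53t+28 = 2x(11x+15t+7) + (−t+4)(11x+15t+7); both groups contain (11x+15t+7), giving (2x−t+4)(11x+15t+7).

(2x−t+4)(8x−t−15)(11x+15t+7)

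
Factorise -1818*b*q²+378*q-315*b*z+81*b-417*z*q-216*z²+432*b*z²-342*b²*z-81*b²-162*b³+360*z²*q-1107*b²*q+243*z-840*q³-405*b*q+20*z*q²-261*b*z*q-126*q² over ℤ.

-(3*b+9*z+14*q)*(6*b+5*q-3)*(9*b-8*z+12*q+9)

Group: 3*b*(-54*b²+48*b*z-117*b*q-27*b+40*z*q-24*z-60*q²-9*q+27) + (9*z+14*q)*(-54*b²+48*b*z-117*b*q-27*b+40*z*q-24*z-60*q²-9*q+27); both groups contain (-54*b²+48*b*z-117*b*q-27*b+40*z*q-24*z-60*q²-9*q+27), so (3*b+9*z+14*q) is a factor with cofactor -54*b²+48*b*z-117*b*q-27*b+40*z*q-24*z-60*q²-9*q+27.
The cofactor groups again: -54*b²+48*b*z-117*b*q-27*b+40*z*q-24*z-60*q²-9*q+27 = -9*b*(6*b+5*q-3) + (8*z-12*q-9)*(6*b+5*q-3); both groups contain (6*b+5*q-3), giving -(9*b-8*z+12*q+9)*(6*b+5*q-3).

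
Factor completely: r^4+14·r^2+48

(r^2+6)·(r^2+8)

Substitute u = r^2 to get a quadratic in u, then factor.
r^2+8 is irreducible over ℤ (always positive, so no real roots).
r^2+6 is irreducible over ℤ (always positive, so no real roots).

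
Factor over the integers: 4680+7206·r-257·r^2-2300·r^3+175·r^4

(5·r+4)·(5·r+6)·(7·r-15)·(r-13)

Trying the rational-root candidates, r = -4/5 is a root, so (5·r+4) is a factor; dividing leaves 35·r^3-488·r^2+339·r+1170.
Next, r = -6/5 is a root, so (5·r+6) is a factor; dividing leaves 7·r^2-106·r+195.
The remaining quadratic factors as (7·r-15)(r-13).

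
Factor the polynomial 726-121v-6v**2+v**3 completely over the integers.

Trying the rational-root candidates, v = 11 is a root, so (v-11) is a factor; dividing leaves v**2+5v-66.
The remaining quadratic factors as (v+11)(v-6).

(v+11)(v-11)(v-6)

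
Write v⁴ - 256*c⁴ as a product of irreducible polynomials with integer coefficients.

(v)⁴ − (4*c)⁴ = ((v)² − (4*c)²)((v)² + (4*c)²); the first factor splits again, the second (v² + 16*c²) is irreducible.

(v - 4*c)*(v + 4*c)*(v² + 16*c²)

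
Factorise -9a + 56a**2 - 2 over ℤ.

(7a - 2)(8a + 1)

Need a pair with product 56·(-2) = -112 and sum -9: that's -16 and 7.
Split the middle term: 56a**2 - 16a + 7a - 2 = 8a(7a - 2) + (7a - 2).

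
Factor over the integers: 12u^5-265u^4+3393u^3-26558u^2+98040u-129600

(3u-10)(4u-15)(u-8)(u^2-7u+108)

Trying the rational-root candidates, u = 10/3 is a root, so (3u-10) divides it; the quotient is 4u^4-75u^3+881u^2-5916u+12960.
Next, u = 8 is a root, so (u-8) divides it; the quotient is 4u^3-43u^2+537u-1620.
Next, u = 15/4 is a root, so (4u-15) divides it; the quotient is u^2-7u+108.
The quadratic u^2-7u+108 has discriminant -383 < 0 and is irreducible over ℤ.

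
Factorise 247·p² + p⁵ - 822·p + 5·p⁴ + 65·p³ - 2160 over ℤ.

(p + 2)·(p + 5)·(p - 3)·(p² + p + 72)

Among the possible rational roots, p = -2 is a root, giving the factor (p + 2) and quotient p⁴ + 3·p³ + 59·p² + 129·p - 1080.
Then p = 3 is a root, so (p - 3) divides it; the quotient is p³ + 6·p² + 77·p + 360.
Then p = -5 is a root, so (p + 5) is a factor; dividing leaves p² + p + 72.
The quadratic p² + p + 72 has discriminant -287 < 0 and is irreducible over ℤ.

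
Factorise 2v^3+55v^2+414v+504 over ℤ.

(2v+3)(v+12)(v+14)

By the rational root theorem, v = -12 is a root, so (v+12) divides it; the quotient is 2v^2+31v+42.
The remaining quadratic factors as (v+14)(2v+3).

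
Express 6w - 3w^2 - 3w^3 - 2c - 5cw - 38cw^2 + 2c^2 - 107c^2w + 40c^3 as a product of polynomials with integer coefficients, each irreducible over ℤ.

Group: 8c(5c^2 - 14cw - c - 3w^2 + 3w) + (w + 2)(5c^2 - 14cw - c - 3w^2 + 3w); both groups contain (5c^2 - 14cw - c - 3w^2 + 3w), so (8c + w + 2) is a factor with cofactor 5c^2 - 14cw - c - 3w^2 + 3w.
The cofactor groups again: 5c^2 - 14cw - c - 3w^2 + 3w = 5c(c - 3w) + (w - 1)(c - 3w); both groups contain (c - 3w), giving (5c + w - 1)(c - 3w).

(5c + w - 1)(8c + w + 2)(c - 3w)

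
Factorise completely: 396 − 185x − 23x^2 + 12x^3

(3x − 11)(4x − 9)(x + 4)

Among the possible rational roots, x = 11/3 is a root, so (3x − 11) divides it; the quotient is 4x^2 + 7x − 36.
The remaining quadratic factors as (x + 4)(4x − 9).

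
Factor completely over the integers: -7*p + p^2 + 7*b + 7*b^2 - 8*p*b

(p - 7*b - 7)*(p - b)

Group: p*(p - 7*b - 7) - b*(p - 7*b - 7); both groups contain (p - 7*b - 7).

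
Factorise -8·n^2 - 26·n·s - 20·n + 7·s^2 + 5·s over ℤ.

Group: -2·n·(4·n - s) + (-7·s - 5)·(4·n - s); both groups contain (4·n - s).

-(2·n + 7·s + 5)·(4·n - s)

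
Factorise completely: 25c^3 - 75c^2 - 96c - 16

By the rational root theorem, c = -4/5 is a root, giving the factor (5c + 4) and quotient 5c^2 - 19c - 4.
The remaining quadratic factors as (5c + 1)(c - 4).

(5c + 1)(5c + 4)(c - 4)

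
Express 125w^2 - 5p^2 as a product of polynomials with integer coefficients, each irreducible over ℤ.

Factor out 5, leaving 25w^2 - p^2, which is a difference of two squares.

5(5w - p)(5w + p)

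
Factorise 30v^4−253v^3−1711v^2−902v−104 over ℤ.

(5v+2)(6v+1)(v+4)(v−13)

By the rational root theorem, v = 13 is a root, giving the factor (v−13) and quotient 30v^3+137v^2+70v+8.
Next, v = −2/5 is a root, giving the factor (5v+2) and quotient 6v^2+25v+4.
The remaining quadratic factors as (6v+1)(v+4).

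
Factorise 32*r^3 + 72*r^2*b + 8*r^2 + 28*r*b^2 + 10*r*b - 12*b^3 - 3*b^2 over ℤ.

Group: 4*r*(8*r^2 + 20*r*b + 2*r + 12*b^2 + 3*b) - b*(8*r^2 + 20*r*b + 2*r + 12*b^2 + 3*b); both groups contain (8*r^2 + 20*r*b + 2*r + 12*b^2 + 3*b), so (4*r - b) is a factor with cofactor 8*r^2 + 20*r*b + 2*r + 12*b^2 + 3*b.
The cofactor groups again: 8*r^2 + 20*r*b + 2*r + 12*b^2 + 3*b = 2*r*(4*r + 4*b + 1) + 3*b*(4*r + 4*b + 1); both groups contain (4*r + 4*b + 1), giving (2*r + 3*b)*(4*r + 4*b + 1).

(4*r - b)*(2*r + 3*b)*(4*r + 4*b + 1)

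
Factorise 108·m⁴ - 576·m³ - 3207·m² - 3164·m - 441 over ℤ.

(3·m + 7)·(6·m + 1)·(6·m + 7)·(m - 9)

Trying the rational-root candidates, m = -7/3 is a root, giving the factor (3·m + 7) and quotient 36·m³ - 276·m² - 425·m - 63.
Then m = -1/6 is a root, so (6·m + 1) divides it; the quotient is 6·m² - 47·m - 63.
The remaining quadratic factors as (6·m + 7)(m - 9).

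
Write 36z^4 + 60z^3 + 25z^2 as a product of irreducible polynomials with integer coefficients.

z^2(6z + 5)^2

Every term has a factor of z^2; factoring it out leaves 36z^2 + 60z + 25.
Recognize a perfect-square trinomial with the parts 6z and 5.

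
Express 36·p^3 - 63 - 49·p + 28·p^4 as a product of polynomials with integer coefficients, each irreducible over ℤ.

Group as (28·p^4 - 49·p) + (36·p^3 - 63) = 7·p·(4·p^3 - 7) + 9·(4·p^3 - 7).
Both groups share the factor (4·p^3 - 7).

(7·p + 9)·(4·p^3 - 7)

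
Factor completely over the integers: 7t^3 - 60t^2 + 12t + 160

Among the possible rational roots, t = -10/7 is a root, so (7t + 10) is a factor; dividing leaves t^2 - 10t + 16.
The remaining quadratic factors as (t - 2)(t - 8).

(7t + 10)(t - 2)(t - 8)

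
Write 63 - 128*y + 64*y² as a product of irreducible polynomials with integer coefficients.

(8*y - 7)*(8*y - 9)

Need a pair with product 64·63 = 4032 and sum -128: that's -56 and -72.
Split the middle term: 64*y² - 56*y - 72*y + 63 = 8*y*(8*y - 7) - 9*(8*y - 7).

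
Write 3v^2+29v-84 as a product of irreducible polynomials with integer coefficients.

Need a pair with product 3·(-84) = -252 and sum 29: that's 36 and -7.
Split the middle term: 3v^2+36v - 7v-84 = 3v(v+12) - 7(v+12).

(3v-7)(v+12)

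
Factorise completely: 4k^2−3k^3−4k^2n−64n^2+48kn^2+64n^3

Group: k(−3k^2−16kn+4k−16n^2+16n) − 4n(−3k^2−16kn+4k−16n^2+16n); both groups contain (−3k^2−16kn+4k−16n^2+16n), so (k−4n) is a factor with cofactor −3k^2−16kn+4k−16n^2+16n.
The cofactor groups again: −3k^2−16kn+4k−16n^2+16n = −3k(k+4n) + (−4n+4)(k+4n); both groups contain (k+4n), giving −(3k+4n−4)(k+4n).

−(3k+4n−4)(k+4n)(k−4n)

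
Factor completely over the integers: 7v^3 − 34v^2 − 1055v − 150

(7v + 1)(v + 10)(v − 15)

Among the possible rational roots, v = −10 is a root, so (v + 10) is a factor; dividing leaves 7v^2 − 104v − 15.
The remaining quadratic factors as (v − 15)(7v + 1).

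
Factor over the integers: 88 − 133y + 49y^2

(7y − 11)(7y − 8)

Need a pair with product 49·88 = 4312 and sum −133: that's −56 and −77.
Split the middle term: 49y^2 − 56y − 77y + 88 = 7y(7y − 8) − 11(7y − 8).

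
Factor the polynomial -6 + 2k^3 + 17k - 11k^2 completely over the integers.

Among the possible rational roots, k = 3 is a root, so (k - 3) divides it; the quotient is 2k^2 - 5k + 2.
The remaining quadratic factors as (2k - 1)(k - 2).

(2k - 1)(k - 2)(k - 3)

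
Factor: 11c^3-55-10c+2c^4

Group as (2c^4-10c) + (11c^3-55) = 2c(c^3-5) + 11(c^3-5).
Both groups share the factor (c^3-5).

(2c+11)(c^3-5)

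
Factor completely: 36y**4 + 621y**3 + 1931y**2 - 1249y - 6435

(3y + 11)(3y - 5)(4y + 9)(y + 13)

By the rational root theorem, y = -9/4 is a root, so (4y + 9) is a factor; dividing leaves 9y**3 + 135y**2 + 179y - 715.
Continuing, y = -13 is a root, giving the factor (y + 13) and quotient 9y**2 + 18y - 55.
The remaining quadratic factors as (3y + 11)(3y - 5).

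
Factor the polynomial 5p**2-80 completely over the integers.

5(p+4)(p-4)

Pull out the common factor 5; p**2-16 is a difference of squares.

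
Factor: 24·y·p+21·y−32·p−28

Group as (24·y·p+21·y) + (−32·p−28) = 3·y·(8·p+7) − 4·(8·p+7).
Both groups share the factor (8·p+7).

(3·y−4)·(8·p+7)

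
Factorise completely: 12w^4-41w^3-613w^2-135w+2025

Among the possible rational roots, w = 9 is a root, so (w-9) divides it; the quotient is 12w^3+67w^2-10w-225.
Next, w = -9/4 is a root, so (4w+9) divides it; the quotient is 3w^2+10w-25.
The remaining quadratic factors as (3w-5)(w+5).

(3w-5)(4w+9)(w+5)(w-9)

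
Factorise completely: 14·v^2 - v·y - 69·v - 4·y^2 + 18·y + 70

Group: 2·v·(7·v - 4·y - 10) + (y - 7)·(7·v - 4·y - 10); both groups contain (7·v - 4·y - 10).

(2·v + y - 7)·(7·v - 4·y - 10)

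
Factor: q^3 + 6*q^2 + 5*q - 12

By the rational root theorem, q = -4 is a root, so (q + 4) divides it; the quotient is q^2 + 2*q - 3.
The remaining quadratic factors as (q + 3)(q - 1).

(q + 3)*(q + 4)*(q - 1)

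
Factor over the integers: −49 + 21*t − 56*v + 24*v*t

(3*t − 7)*(8*v + 7)

Group as (24*v*t − 56*v) + (21*t − 49) = 8*v*(3*t − 7) + 7*(3*t − 7).
Both groups share the factor (3*t − 7).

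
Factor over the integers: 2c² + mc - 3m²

Group: -m(3m + 2c) + c(3m + 2c); both groups contain (3m + 2c).

-(m - c)(3m + 2c)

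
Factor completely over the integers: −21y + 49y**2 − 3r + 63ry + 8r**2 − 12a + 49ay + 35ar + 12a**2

Group: 4a(3a + 8r + 7y − 3) + (r + 7y)(3a + 8r + 7y − 3); both groups contain (3a + 8r + 7y − 3).

(3a + 8r + 7y − 3)(4a + r + 7y)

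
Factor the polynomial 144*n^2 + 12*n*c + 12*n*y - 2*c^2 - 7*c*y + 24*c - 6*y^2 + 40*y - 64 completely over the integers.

(12*n - c - 2*y + 8)*(12*n + 2*c + 3*y - 8)

Group: 12*n*(12*n + 2*c + 3*y - 8) + (-c - 2*y + 8)*(12*n + 2*c + 3*y - 8); both groups contain (12*n + 2*c + 3*y - 8).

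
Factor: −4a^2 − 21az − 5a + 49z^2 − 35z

Group: −4a(a + 7z) + (7z − 5)(a + 7z); both groups contain (a + 7z).

−(4a − 7z + 5)(a + 7z)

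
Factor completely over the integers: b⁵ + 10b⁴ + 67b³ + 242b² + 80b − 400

Trying the rational-root candidates, b = 1 is a root, giving the factor (b − 1) and quotient b⁴ + 11b³ + 78b² + 320b + 400.
Next, b = −2 is a root, so (b + 2) divides it; the quotient is b³ + 9b² + 60b + 200.
Continuing, b = −5 is a root, so (b + 5) is a factor; dividing leaves b² + 4b + 40.
The quadratic b² + 4b + 40 has discriminant −144 < 0 and is irreducible over ℤ.

(b + 2)(b + 5)(b − 1)(b² + 4b + 40)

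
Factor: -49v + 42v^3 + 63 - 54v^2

(7v - 9)(6v^2 - 7)

Group as (42v^3 - 49v) + (-54v^2 + 63) = 7v(6v^2 - 7) - 9(6v^2 - 7).
Both groups share the factor (6v^2 - 7).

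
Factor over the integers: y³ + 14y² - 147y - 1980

(y + 11)(y + 15)(y - 12)

By the rational root theorem, y = -15 is a root, so (y + 15) is a factor; dividing leaves y² - y - 132.
The remaining quadratic factors as (y + 11)(y - 12).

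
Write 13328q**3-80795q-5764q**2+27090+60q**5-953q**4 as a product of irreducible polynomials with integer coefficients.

(3q-1)(4q+9)(5q-14)(q**2-15q+215)

Among the possible rational roots, q = -9/4 is a root, so (4q+9) is a factor; dividing leaves 15q**4-272q**3+3944q**2-10315q+3010.
Continuing, q = 14/5 is a root, giving the factor (5q-14) and quotient 3q**3-46q**2+660q-215.
Continuing, q = 1/3 is a root, so (3q-1) is a factor; dividing leaves q**2-15q+215.
The quadratic q**2-15q+215 has discriminant -635 < 0 and is irreducible over ℤ.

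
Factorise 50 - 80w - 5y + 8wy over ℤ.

Group as (8wy - 80w) + (-5y + 50) = 8w(y - 10) - 5(y - 10).
Both groups share the factor (y - 10).

(8w - 5)(y - 10)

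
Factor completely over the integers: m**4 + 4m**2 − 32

(m + 2)(m − 2)(m**2 + 8)

Substitute u = m**2 to get a quadratic in u, then factor.
m**2 + 8 is irreducible over ℤ (always positive, so no real roots).
m**2 − 4 is a difference of squares.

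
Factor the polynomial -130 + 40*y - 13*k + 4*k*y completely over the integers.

Group as (4*k*y - 13*k) + (40*y - 130) = k*(4*y - 13) + 10*(4*y - 13).
Both groups share the factor (4*y - 13).

(4*y - 13)*(k + 10)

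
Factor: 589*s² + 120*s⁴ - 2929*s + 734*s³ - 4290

Trying the rational-root candidates, s = 2 is a root, so (s - 2) is a factor; dividing leaves 120*s³ + 974*s² + 2537*s + 2145.
Then s = -13/6 is a root, so (6*s + 13) is a factor; dividing leaves 20*s² + 119*s + 165.
The remaining quadratic factors as (4*s + 15)(5*s + 11).

(4*s + 15)*(5*s + 11)*(6*s + 13)*(s - 2)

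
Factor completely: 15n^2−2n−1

(3n−1)(5n+1)

Need a pair with product 15·(−1) = −15 and sum −2: that's −5 and 3.
Split the middle term: 15n^2−5n + 3n−1 = 5n(3n−1) + (3n−1).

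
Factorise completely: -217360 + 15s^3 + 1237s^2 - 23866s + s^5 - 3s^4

Among the possible rational roots, s = 13 is a root, so (s - 13) divides it; the quotient is s^4 + 10s^3 + 145s^2 + 3122s + 16720.
Next, s = -10 is a root, so (s + 10) is a factor; dividing leaves s^3 + 145s + 1672.
Then s = -8 is a root, so (s + 8) is a factor; dividing leaves s^2 - 8s + 209.
The quadratic s^2 - 8s + 209 has discriminant -772 < 0 and is irreducible over ℤ.

(s + 10)(s + 8)(s - 13)(s^2 - 8s + 209)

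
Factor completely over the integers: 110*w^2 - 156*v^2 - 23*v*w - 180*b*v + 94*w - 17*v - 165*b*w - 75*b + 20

-(12*v + 11*w + 5)*(15*b + 13*v - 10*w - 4)

Group: -12*v*(15*b + 13*v - 10*w - 4) + (-11*w - 5)*(15*b + 13*v - 10*w - 4); both groups contain (15*b + 13*v - 10*w - 4).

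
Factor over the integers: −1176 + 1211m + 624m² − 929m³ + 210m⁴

By the rational root theorem, m = 3 is a root, giving the factor (m − 3) and quotient 210m³ − 299m² − 273m + 392.
Then m = 7/5 is a root, so (5m − 7) divides it; the quotient is 42m² − m − 56.
The remaining quadratic factors as (6m − 7)(7m + 8).

(5m − 7)(6m − 7)(7m + 8)(m − 3)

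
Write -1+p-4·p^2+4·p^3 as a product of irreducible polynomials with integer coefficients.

Group as (4·p^3+p) + (-4·p^2-1) = p·(4·p^2+1) - (4·p^2+1).
Both groups share the factor (4·p^2+1).

(p-1)·(4·p^2+1)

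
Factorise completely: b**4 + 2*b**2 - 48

(b**2 + 8)*(b**2 - 6)

Substitute u = b**2 to get a quadratic in u, then factor.
b**2 - 6 is irreducible over ℤ (6 is not a perfect square).
b**2 + 8 is irreducible over ℤ (always positive, so no real roots).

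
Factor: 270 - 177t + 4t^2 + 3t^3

Trying the rational-root candidates, t = -9 is a root, giving the factor (t + 9) and quotient 3t^2 - 23t + 30.
The remaining quadratic factors as (t - 6)(3t - 5).

(3t - 5)(t + 9)(t - 6)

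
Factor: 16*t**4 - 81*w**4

(2*t)⁴ − (3*w)⁴ = ((2*t)² − (3*w)²)((2*t)² + (3*w)²); the first factor splits again, the second (4*t**2 + 9*w**2) is irreducible.

(2*t + 3*w)*(2*t - 3*w)*(4*t**2 + 9*w**2)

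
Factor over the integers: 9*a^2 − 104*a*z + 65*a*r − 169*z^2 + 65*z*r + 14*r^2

Group: a*(9*a + 13*z + 2*r) + (−13*z + 7*r)*(9*a + 13*z + 2*r); both groups contain (9*a + 13*z + 2*r).

(9*a + 13*z + 2*r)*(a − 13*z + 7*r)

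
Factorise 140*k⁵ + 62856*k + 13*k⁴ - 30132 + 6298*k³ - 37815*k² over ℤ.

Trying the rational-root candidates, k = 9/4 is a root, giving the factor (4*k - 9) and quotient 35*k⁴ + 82*k³ + 1759*k² - 5496*k + 3348.
Continuing, k = 9/5 is a root, giving the factor (5*k - 9) and quotient 7*k³ + 29*k² + 404*k - 372.
Continuing, k = 6/7 is a root, so (7*k - 6) divides it; the quotient is k² + 5*k + 62.
The quadratic k² + 5*k + 62 has discriminant -223 < 0 and is irreducible over ℤ.

(4*k - 9)*(5*k - 9)*(7*k - 6)*(k² + 5*k + 62)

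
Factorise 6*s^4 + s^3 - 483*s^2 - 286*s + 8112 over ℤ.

Testing divisors of the constant over divisors of the leading coefficient, s = -13/2 is a root, giving the factor (2*s + 13) and quotient 3*s^3 - 19*s^2 - 118*s + 624.
Continuing, s = -6 is a root, giving the factor (s + 6) and quotient 3*s^2 - 37*s + 104.
The remaining quadratic factors as (s - 8)(3*s - 13).

(2*s + 13)*(3*s - 13)*(s + 6)*(s - 8)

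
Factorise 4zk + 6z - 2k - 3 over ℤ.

(2k + 3)(2z - 1)

Group as (4zk + 6z) + (-2k - 3) = 2z(2k + 3) - (2k + 3).
Both groups share the factor (2k + 3).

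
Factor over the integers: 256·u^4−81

(4·u+3)·(4·u−3)·(16·u^2+9)

(4·u)⁴ − (3)⁴ = ((4·u)² − (3)²)((4·u)² + (3)²); the first factor splits again, the second (16·u^2+9) is irreducible.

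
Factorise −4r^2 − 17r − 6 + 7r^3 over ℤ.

Among the possible rational roots, r = −3/7 is a root, giving the factor (7r + 3) and quotient r^2 − r − 2.
The remaining quadratic factors as (r − 2)(r + 1).

(7r + 3)(r + 1)(r − 2)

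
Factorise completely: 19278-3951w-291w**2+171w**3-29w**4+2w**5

(2w+9)(w-6)(w-7)(w**2-6w+51)

Testing divisors of the constant over divisors of the leading coefficient, w = -9/2 is a root, so (2w+9) divides it; the quotient is w**4-19w**3+171w**2-915w+2142.
Continuing, w = 6 is a root, so (w-6) divides it; the quotient is w**3-13w**2+93w-357.
Then w = 7 is a root, so (w-7) is a factor; dividing leaves w**2-6w+51.
The quadratic w**2-6w+51 has discriminant -168 < 0 and is irreducible over ℤ.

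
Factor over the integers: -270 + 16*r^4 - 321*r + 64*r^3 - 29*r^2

Trying the rational-root candidates, r = -5/4 is a root, giving the factor (4*r + 5) and quotient 4*r^3 + 11*r^2 - 21*r - 54.
Next, r = -3 is a root, giving the factor (r + 3) and quotient 4*r^2 - r - 18.
The remaining quadratic factors as (4*r - 9)(r + 2).

(4*r + 5)*(4*r - 9)*(r + 2)*(r + 3)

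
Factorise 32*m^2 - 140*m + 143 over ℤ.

(4*m - 11)*(8*m - 13)

Need a pair with product 32·143 = 4576 and sum -140: that's -88 and -52.
Split the middle term: 32*m^2 - 88*m - 52*m + 143 = 8*m*(4*m - 11) - 13*(4*m - 11).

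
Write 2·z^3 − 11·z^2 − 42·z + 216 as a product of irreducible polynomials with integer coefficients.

(2·z + 9)·(z − 4)·(z − 6)

Testing divisors of the constant over divisors of the leading coefficient, z = 6 is a root, so (z − 6) divides it; the quotient is 2·z^2 + z − 36.
The remaining quadratic factors as (2·z + 9)(z − 4).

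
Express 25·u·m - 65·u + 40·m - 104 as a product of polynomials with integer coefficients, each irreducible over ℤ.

Group as (25·u·m - 65·u) + (40·m - 104) = 5·u·(5·m - 13) + 8·(5·m - 13).
Both groups share the factor (5·m - 13).

(5·m - 13)·(5·u + 8)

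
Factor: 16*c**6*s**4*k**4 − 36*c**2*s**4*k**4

4*c**2*k**4*s**4*(2*c**2 + 3)*(2*c**2 − 3)

Pull out the common factor 4*c**2*s**4*k**4, leaving 4*c**4 − 9.
Recognize a difference of squares with the parts 2*c**2 and 3.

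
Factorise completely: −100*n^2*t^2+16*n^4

Every term has a factor of 4*n^2. Then 4*n^2−25*t^2 = (2*n)² − (5*t)².

4*n^2*(2*n+5*t)*(2*n−5*t)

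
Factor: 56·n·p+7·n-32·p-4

Group as (56·n·p+7·n) + (-32·p-4) = 7·n·(8·p+1) - 4·(8·p+1).
Both groups share the factor (8·p+1).

(7·n-4)·(8·p+1)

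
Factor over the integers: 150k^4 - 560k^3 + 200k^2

Pull out the common factor 10k^2, then factor the remaining trinomial.

10k^2(3k - 10)(5k - 2)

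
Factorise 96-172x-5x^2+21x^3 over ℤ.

(3x-8)(7x-4)(x+3)

Trying the rational-root candidates, x = 8/3 is a root, so (3x-8) is a factor; dividing leaves 7x^2+17x-12.
The remaining quadratic factors as (7x-4)(x+3).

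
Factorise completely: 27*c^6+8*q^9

Recognize a sum of cubes with the parts 3*c^2 and 2*q^3.

(3*c^2+2*q^3)*(9*c^4−6*c^2*q^3+4*q^6)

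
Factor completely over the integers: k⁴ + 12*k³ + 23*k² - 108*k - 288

(k + 3)*(k + 4)*(k + 8)*(k - 3)

Among the possible rational roots, k = 3 is a root, so (k - 3) divides it; the quotient is k³ + 15*k² + 68*k + 96.
Continuing, k = -3 is a root, so (k + 3) is a factor; dividing leaves k² + 12*k + 32.
The remaining quadratic factors as (k + 4)(k + 8).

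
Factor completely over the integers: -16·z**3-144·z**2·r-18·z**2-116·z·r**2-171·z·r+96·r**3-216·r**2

-(8·z-4·r+9)·(2·z+3·r)·(z+8·r)

Group: 2·z·(-8·z**2-60·z·r-9·z+32·r**2-72·r) + 3·r·(-8·z**2-60·z·r-9·z+32·r**2-72·r); both groups contain (-8·z**2-60·z·r-9·z+32·r**2-72·r), so (2·z+3·r) is a factor with cofactor -8·z**2-60·z·r-9·z+32·r**2-72·r.
The cofactor groups again: -8·z**2-60·z·r-9·z+32·r**2-72·r = -8·z·(z+8·r) + (4·r-9)·(z+8·r); both groups contain (z+8·r), giving -(8·z-4·r+9)·(z+8·r).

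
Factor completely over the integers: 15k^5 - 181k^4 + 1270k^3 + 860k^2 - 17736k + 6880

Trying the rational-root candidates, k = 4 is a root, so (k - 4) is a factor; dividing leaves 15k^4 - 121k^3 + 786k^2 + 4004k - 1720.
Then k = 2/5 is a root, so (5k - 2) is a factor; dividing leaves 3k^3 - 23k^2 + 148k + 860.
Next, k = -10/3 is a root, so (3k + 10) divides it; the quotient is k^2 - 11k + 86.
The quadratic k^2 - 11k + 86 has discriminant -223 < 0 and is irreducible over ℤ.

(3k + 10)(5k - 2)(k - 4)(k^2 - 11k + 86)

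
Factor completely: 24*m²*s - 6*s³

6*s*(2*m + s)*(2*m - s)

Pull out the common factor 6*s; 4*m² - s² is a difference of squares.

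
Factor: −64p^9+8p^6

Factor out 8p^6 first: what remains is −8p^3+1.
Recognize a difference of cubes with the parts 1 and 2p.

−8p^6(2p−1)(4p^2+2p+1)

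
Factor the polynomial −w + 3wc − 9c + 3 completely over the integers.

(3c − 1)(w − 3)

Group as (3wc − w) + (−9c + 3) = w(3c − 1) − 3(3c − 1).
Both groups share the factor (3c − 1).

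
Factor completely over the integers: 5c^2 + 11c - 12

(5c - 4)(c + 3)

Need a pair with product 5·(-12) = -60 and sum 11: that's -4 and 15.
Split the middle term: 5c^2 - 4c + 15c - 12 = c(5c - 4) + 3(5c - 4).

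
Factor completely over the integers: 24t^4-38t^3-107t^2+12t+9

Testing divisors of the constant over divisors of the leading coefficient, t = 3 is a root, so (t-3) divides it; the quotient is 24t^3+34t^2-5t-3.
Continuing, t = -1/4 is a root, so (4t+1) is a factor; dividing leaves 6t^2+7t-3.
The remaining quadratic factors as (3t-1)(2t+3).

(2t+3)(3t-1)(4t+1)(t-3)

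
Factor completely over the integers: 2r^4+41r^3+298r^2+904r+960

(2r+5)(r+4)(r+6)(r+8)

By the rational root theorem, r = −8 is a root, so (r+8) divides it; the quotient is 2r^3+25r^2+98r+120.
Then r = −6 is a root, so (r+6) divides it; the quotient is 2r^2+13r+20.
The remaining quadratic factors as (r+4)(2r+5).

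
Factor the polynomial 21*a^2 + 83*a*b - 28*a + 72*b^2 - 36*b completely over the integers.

(3*a + 8*b - 4)*(7*a + 9*b)

Group: 7*a*(3*a + 8*b - 4) + 9*b*(3*a + 8*b - 4); both groups contain (3*a + 8*b - 4).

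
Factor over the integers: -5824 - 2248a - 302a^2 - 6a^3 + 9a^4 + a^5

(a + 4)(a + 8)(a - 7)(a^2 + 4a + 26)

By the rational root theorem, a = 7 is a root, so (a - 7) is a factor; dividing leaves a^4 + 16a^3 + 106a^2 + 440a + 832.
Continuing, a = -4 is a root, giving the factor (a + 4) and quotient a^3 + 12a^2 + 58a + 208.
Next, a = -8 is a root, so (a + 8) is a factor; dividing leaves a^2 + 4a + 26.
The quadratic a^2 + 4a + 26 has discriminant -88 < 0 and is irreducible over ℤ.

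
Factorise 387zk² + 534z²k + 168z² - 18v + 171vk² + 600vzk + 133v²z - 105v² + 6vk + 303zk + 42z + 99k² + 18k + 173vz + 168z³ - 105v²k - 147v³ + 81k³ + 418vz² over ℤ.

Group: 3v(-49v² - 70vz - 84vk - 35v - 24z² - 66zk - 24z - 27k² - 33k - 6) + (-7z - 3k)(-49v² - 70vz - 84vk - 35v - 24z² - 66zk - 24z - 27k² - 33k - 6); both groups contain (-49v² - 70vz - 84vk - 35v - 24z² - 66zk - 24z - 27k² - 33k - 6), so (3v - 7z - 3k) is a factor with cofactor -49v² - 70vz - 84vk - 35v - 24z² - 66zk - 24z - 27k² - 33k - 6.
The cofactor groups again: -49v² - 70vz - 84vk - 35v - 24z² - 66zk - 24z - 27k² - 33k - 6 = -7v(7v + 6z + 3k + 3) + (-4z - 9k - 2)(7v + 6z + 3k + 3); both groups contain (7v + 6z + 3k + 3), giving -(7v + 4z + 9k + 2)(7v + 6z + 3k + 3).

-(3v - 7z - 3k)(7v + 6z + 3k + 3)(7v + 4z + 9k + 2)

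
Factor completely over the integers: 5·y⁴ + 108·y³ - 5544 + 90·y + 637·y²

Among the possible rational roots, y = -6 is a root, so (y + 6) divides it; the quotient is 5·y³ + 78·y² + 169·y - 924.
Then y = 12/5 is a root, so (5·y - 12) divides it; the quotient is y² + 18·y + 77.
The remaining quadratic factors as (y + 7)(y + 11).

(5·y - 12)·(y + 11)·(y + 6)·(y + 7)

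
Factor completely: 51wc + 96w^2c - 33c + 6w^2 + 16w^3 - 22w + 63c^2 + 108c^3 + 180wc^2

Group: w(16w^2 + 48wc + 22w + 36c^2 + 33c) + (3c - 1)(16w^2 + 48wc + 22w + 36c^2 + 33c); both groups contain (16w^2 + 48wc + 22w + 36c^2 + 33c), so (w + 3c - 1) is a factor with cofactor 16w^2 + 48wc + 22w + 36c^2 + 33c.
The cofactor groups again: 16w^2 + 48wc + 22w + 36c^2 + 33c = 8w(2w + 3c) + (12c + 11)(2w + 3c); both groups contain (2w + 3c), giving (8w + 12c + 11)(2w + 3c).

(8w + 12c + 11)(2w + 3c)(w + 3c - 1)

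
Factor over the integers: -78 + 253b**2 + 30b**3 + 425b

Testing divisors of the constant over divisors of the leading coefficient, b = 1/6 is a root, so (6b - 1) is a factor; dividing leaves 5b**2 + 43b + 78.
The remaining quadratic factors as (5b + 13)(b + 6).

(5b + 13)(6b - 1)(b + 6)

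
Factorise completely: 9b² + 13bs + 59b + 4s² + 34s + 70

Group: b(9b + 4s + 14) + (s + 5)(9b + 4s + 14); both groups contain (9b + 4s + 14).

(9b + 4s + 14)(b + s + 5)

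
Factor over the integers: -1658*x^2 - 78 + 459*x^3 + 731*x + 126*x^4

(3*x - 1)*(6*x - 1)*(7*x - 13)*(x + 6)

Testing divisors of the constant over divisors of the leading coefficient, x = -6 is a root, so (x + 6) is a factor; dividing leaves 126*x^3 - 297*x^2 + 124*x - 13.
Continuing, x = 13/7 is a root, giving the factor (7*x - 13) and quotient 18*x^2 - 9*x + 1.
The remaining quadratic factors as (6*x - 1)(3*x - 1).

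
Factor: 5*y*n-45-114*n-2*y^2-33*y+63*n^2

-(y-7*n+15)*(2*y+9*n+3)

Group: -y*(2*y+9*n+3) + (7*n-15)*(2*y+9*n+3); both groups contain (2*y+9*n+3).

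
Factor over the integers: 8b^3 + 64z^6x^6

8(b + 2z^2x^2)(b^2 - 2bz^2x^2 + 4z^4x^4)

Pull out the common factor 8, leaving b^3 + 8z^6x^6.
Recognize a sum of cubes with the parts b and 2z^2x^2.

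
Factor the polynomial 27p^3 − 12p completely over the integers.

Every term has a factor of 3p. Then 9p^2 − 4 = (3p)² − (2)².

3p(3p + 2)(3p − 2)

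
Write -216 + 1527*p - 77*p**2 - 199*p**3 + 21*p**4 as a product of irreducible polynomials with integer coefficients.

(3*p + 8)*(7*p - 1)*(p - 3)*(p - 9)

By the rational root theorem, p = 3 is a root, so (p - 3) divides it; the quotient is 21*p**3 - 136*p**2 - 485*p + 72.
Then p = -8/3 is a root, giving the factor (3*p + 8) and quotient 7*p**2 - 64*p + 9.
The remaining quadratic factors as (7*p - 1)(p - 9).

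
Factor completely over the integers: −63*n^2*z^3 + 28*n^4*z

7*n^2*z*(2*n + 3*z)*(2*n − 3*z)

Factor out 7*n^2*z, leaving 4*n^2 − 9*z^2, which is a difference of two squares.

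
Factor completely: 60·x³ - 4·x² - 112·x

Pull out the common factor 4·x, then factor the remaining trinomial.

4·x·(3·x + 4)·(5·x - 7)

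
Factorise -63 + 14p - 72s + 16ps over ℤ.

(2p - 9)(8s + 7)

Group as (16ps + 14p) + (-72s - 63) = 2p(8s + 7) - 9(8s + 7).
Both groups share the factor (8s + 7).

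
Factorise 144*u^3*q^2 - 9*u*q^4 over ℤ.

9*q^2*u*(4*u - q)*(4*u + q)

Pull out the common factor 9*u*q^2; 16*u^2 - q^2 is a difference of squares.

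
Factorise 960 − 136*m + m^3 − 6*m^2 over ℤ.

Trying the rational-root candidates, m = 10 is a root, so (m − 10) is a factor; dividing leaves m^2 + 4*m − 96.
The remaining quadratic factors as (m − 8)(m + 12).

(m + 12)*(m − 10)*(m − 8)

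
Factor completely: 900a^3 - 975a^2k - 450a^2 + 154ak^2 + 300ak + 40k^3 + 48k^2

(12a - 5k - 6)(15a + 2k)(5a - 4k)

Group: 15a(60a^2 - 73ak - 30a + 20k^2 + 24k) + 2k(60a^2 - 73ak - 30a + 20k^2 + 24k); both groups contain (60a^2 - 73ak - 30a + 20k^2 + 24k), so (15a + 2k) is a factor with cofactor 60a^2 - 73ak - 30a + 20k^2 + 24k.
The cofactor groups again: 60a^2 - 73ak - 30a + 20k^2 + 24k = 5a(12a - 5k - 6) - 4k(12a - 5k - 6); both groups contain (12a - 5k - 6), giving (5a - 4k)(12a - 5k - 6).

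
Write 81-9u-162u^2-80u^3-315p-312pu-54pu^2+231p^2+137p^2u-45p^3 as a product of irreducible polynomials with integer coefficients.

-(5p-8u-9)(9p+5u-3)(p-2u-3)

Group: 5p(-9p^2+13pu+30p+10u^2+9u-9) + (-8u-9)(-9p^2+13pu+30p+10u^2+9u-9); both groups contain (-9p^2+13pu+30p+10u^2+9u-9), so (5p-8u-9) is a factor with cofactor -9p^2+13pu+30p+10u^2+9u-9.
The cofactor groups again: -9p^2+13pu+30p+10u^2+9u-9 = -9p(p-2u-3) + (-5u+3)(p-2u-3); both groups contain (p-2u-3), giving -(9p+5u-3)(p-2u-3).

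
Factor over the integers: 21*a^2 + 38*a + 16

Need a pair with product 21·16 = 336 and sum 38: that's 14 and 24.
Split the middle term: 21*a^2 + 14*a + 24*a + 16 = 7*a*(3*a + 2) + 8*(3*a + 2).

(3*a + 2)*(7*a + 8)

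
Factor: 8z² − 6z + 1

Need a pair with product 8·1 = 8 and sum −6: that's −2 and −4.
Split the middle term: 8z² − 2z − 4z + 1 = 2z(4z − 1) − (4z − 1).

(2z − 1)(4z − 1)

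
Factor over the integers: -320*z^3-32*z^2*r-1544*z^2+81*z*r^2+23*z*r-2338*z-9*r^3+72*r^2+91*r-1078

-(8*z-3*r+14)*(8*z-r+7)*(5*z+3*r+11)

Group: 8*z*(-40*z^2-19*z*r-123*z+3*r^2-10*r-77) + (-3*r+14)*(-40*z^2-19*z*r-123*z+3*r^2-10*r-77); both groups contain (-40*z^2-19*z*r-123*z+3*r^2-10*r-77), so (8*z-3*r+14) is a factor with cofactor -40*z^2-19*z*r-123*z+3*r^2-10*r-77.
The cofactor groups again: -40*z^2-19*z*r-123*z+3*r^2-10*r-77 = -5*z*(8*z-r+7) + (-3*r-11)*(8*z-r+7); both groups contain (8*z-r+7), giving -(5*z+3*r+11)*(8*z-r+7).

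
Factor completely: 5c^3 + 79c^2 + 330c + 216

(5c + 4)(c + 6)(c + 9)

Testing divisors of the constant over divisors of the leading coefficient, c = -9 is a root, giving the factor (c + 9) and quotient 5c^2 + 34c + 24.
The remaining quadratic factors as (c + 6)(5c + 4).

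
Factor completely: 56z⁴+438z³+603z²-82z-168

Testing divisors of the constant over divisors of the leading coefficient, z = 1/2 is a root, so (2z-1) divides it; the quotient is 28z³+233z²+418z+168.
Continuing, z = -6 is a root, giving the factor (z+6) and quotient 28z²+65z+28.
The remaining quadratic factors as (4z+7)(7z+4).

(2z-1)(4z+7)(7z+4)(z+6)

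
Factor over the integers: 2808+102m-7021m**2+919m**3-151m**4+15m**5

(3m-2)(5m+3)(m-9)(m**2-m+52)

Testing divisors of the constant over divisors of the leading coefficient, m = 9 is a root, so (m-9) divides it; the quotient is 15m**4-16m**3+775m**2-46m-312.
Then m = 2/3 is a root, so (3m-2) divides it; the quotient is 5m**3-2m**2+257m+156.
Then m = -3/5 is a root, giving the factor (5m+3) and quotient m**2-m+52.
The quadratic m**2-m+52 has discriminant -207 < 0 and is irreducible over ℤ.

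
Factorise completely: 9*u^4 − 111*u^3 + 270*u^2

3*u^2*(3*u − 10)*(u − 9)

Pull out the common factor 3*u^2, then factor the remaining trinomial.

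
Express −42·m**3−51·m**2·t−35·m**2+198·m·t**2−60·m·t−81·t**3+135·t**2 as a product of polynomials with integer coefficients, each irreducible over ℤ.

−(6·m−3·t+5)·(7·m−9·t)·(m+3·t)

Group: m·(−42·m**2+75·m·t−35·m−27·t**2+45·t) + 3·t·(−42·m**2+75·m·t−35·m−27·t**2+45·t); both groups contain (−42·m**2+75·m·t−35·m−27·t**2+45·t), so (m+3·t) is a factor with cofactor −42·m**2+75·m·t−35·m−27·t**2+45·t.
The cofactor groups again: −42·m**2+75·m·t−35·m−27·t**2+45·t = −7·m·(6·m−3·t+5) + 9·t·(6·m−3·t+5); both groups contain (6·m−3·t+5), giving −(7·m−9·t)·(6·m−3·t+5).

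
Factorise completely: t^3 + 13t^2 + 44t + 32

By the rational root theorem, t = −1 is a root, giving the factor (t + 1) and quotient t^2 + 12t + 32.
The remaining quadratic factors as (t + 8)(t + 4).

(t + 1)(t + 4)(t + 8)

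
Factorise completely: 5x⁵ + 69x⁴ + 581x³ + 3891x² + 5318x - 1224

(5x - 1)(x + 2)(x + 9)(x² + 3x + 68)

By the rational root theorem, x = 1/5 is a root, giving the factor (5x - 1) and quotient x⁴ + 14x³ + 119x² + 802x + 1224.
Next, x = -9 is a root, so (x + 9) is a factor; dividing leaves x³ + 5x² + 74x + 136.
Next, x = -2 is a root, so (x + 2) divides it; the quotient is x² + 3x + 68.
The quadratic x² + 3x + 68 has discriminant -263 < 0 and is irreducible over ℤ.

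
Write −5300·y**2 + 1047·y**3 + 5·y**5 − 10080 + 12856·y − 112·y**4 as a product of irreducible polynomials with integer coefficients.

(5·y − 7)·(y − 4)·(y − 9)·(y**2 − 8·y + 40)

By the rational root theorem, y = 4 is a root, so (y − 4) is a factor; dividing leaves 5·y**4 − 92·y**3 + 679·y**2 − 2584·y + 2520.
Continuing, y = 7/5 is a root, giving the factor (5·y − 7) and quotient y**3 − 17·y**2 + 112·y − 360.
Continuing, y = 9 is a root, so (y − 9) divides it; the quotient is y**2 − 8·y + 40.
The quadratic y**2 − 8·y + 40 has discriminant −96 < 0 and is irreducible over ℤ.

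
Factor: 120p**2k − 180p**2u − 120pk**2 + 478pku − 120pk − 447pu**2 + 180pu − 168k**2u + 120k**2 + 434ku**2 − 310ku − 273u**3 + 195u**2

Group: 2k(60p**2 − 60pk + 149pu − 60p − 84ku + 60k + 91u**2 − 65u) − 3u(60p**2 − 60pk + 149pu − 60p − 84ku + 60k + 91u**2 − 65u); both groups contain (60p**2 − 60pk + 149pu − 60p − 84ku + 60k + 91u**2 − 65u), so (2k − 3u) is a factor with cofactor 60p**2 − 60pk + 149pu − 60p − 84ku + 60k + 91u**2 − 65u.
The cofactor groups again: 60p**2 − 60pk + 149pu − 60p − 84ku + 60k + 91u**2 − 65u = 12p(5p + 7u − 5) + (−12k + 13u)(5p + 7u − 5); both groups contain (5p + 7u − 5), giving (12p − 12k + 13u)(5p + 7u − 5).

(12p − 12k + 13u)(2k − 3u)(5p + 7u − 5)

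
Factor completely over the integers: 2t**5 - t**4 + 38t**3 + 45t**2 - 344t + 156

Trying the rational-root candidates, t = -3 is a root, so (t + 3) is a factor; dividing leaves 2t**4 - 7t**3 + 59t**2 - 132t + 52.
Continuing, t = 2 is a root, so (t - 2) divides it; the quotient is 2t**3 - 3t**2 + 53t - 26.
Then t = 1/2 is a root, so (2t - 1) is a factor; dividing leaves t**2 - t + 26.
The quadratic t**2 - t + 26 has discriminant -103 < 0 and is irreducible over ℤ.

(2t - 1)(t + 3)(t - 2)(t**2 - t + 26)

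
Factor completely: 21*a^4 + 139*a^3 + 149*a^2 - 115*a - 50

(3*a + 1)*(7*a - 5)*(a + 2)*(a + 5)

Testing divisors of the constant over divisors of the leading coefficient, a = -1/3 is a root, so (3*a + 1) divides it; the quotient is 7*a^3 + 44*a^2 + 35*a - 50.
Continuing, a = -5 is a root, so (a + 5) divides it; the quotient is 7*a^2 + 9*a - 10.
The remaining quadratic factors as (7*a - 5)(a + 2).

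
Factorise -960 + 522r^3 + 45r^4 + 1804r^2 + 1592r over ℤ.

(3r + 10)(3r + 8)(5r - 2)(r + 6)

Trying the rational-root candidates, r = 2/5 is a root, so (5r - 2) is a factor; dividing leaves 9r^3 + 108r^2 + 404r + 480.
Continuing, r = -10/3 is a root, giving the factor (3r + 10) and quotient 3r^2 + 26r + 48.
The remaining quadratic factors as (3r + 8)(r + 6).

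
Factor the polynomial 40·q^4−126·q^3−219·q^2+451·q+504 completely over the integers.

Trying the rational-root candidates, q = 9/4 is a root, giving the factor (4·q−9) and quotient 10·q^3−9·q^2−75·q−56.
Next, q = −1 is a root, giving the factor (q+1) and quotient 10·q^2−19·q−56.
The remaining quadratic factors as (2·q−7)(5·q+8).

(2·q−7)·(4·q−9)·(5·q+8)·(q+1)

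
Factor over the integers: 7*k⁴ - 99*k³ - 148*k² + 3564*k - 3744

(7*k - 8)*(k + 6)*(k - 13)*(k - 6)

By the rational root theorem, k = 6 is a root, so (k - 6) is a factor; dividing leaves 7*k³ - 57*k² - 490*k + 624.
Next, k = 13 is a root, so (k - 13) divides it; the quotient is 7*k² + 34*k - 48.
The remaining quadratic factors as (k + 6)(7*k - 8).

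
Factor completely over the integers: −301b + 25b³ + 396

(5b − 11)(5b − 9)(b + 4)

Among the possible rational roots, b = 9/5 is a root, giving the factor (5b − 9) and quotient 5b² + 9b − 44.
The remaining quadratic factors as (5b − 11)(b + 4).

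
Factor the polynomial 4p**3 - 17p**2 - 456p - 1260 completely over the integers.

Trying the rational-root candidates, p = -6 is a root, so (p + 6) is a factor; dividing leaves 4p**2 - 41p - 210.
The remaining quadratic factors as (p - 14)(4p + 15).

(4p + 15)(p + 6)(p - 14)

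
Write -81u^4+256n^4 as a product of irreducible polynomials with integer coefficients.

(4n+3u)(4n-3u)(16n^2+9u^2)

Difference of squares twice: with A = 4n and B = 3u, A⁴ − B⁴ = (A² − B²)(A² + B²), and A² − B² factors again.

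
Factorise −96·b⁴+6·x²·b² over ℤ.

6·b²·(x−4·b)·(x+4·b)

Every term has a factor of 6·b². Then x²−16·b² = (x)² − (4·b)².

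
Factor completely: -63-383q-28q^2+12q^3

By the rational root theorem, q = -1/6 is a root, giving the factor (6q+1) and quotient 2q^2-5q-63.
The remaining quadratic factors as (q-7)(2q+9).

(2q+9)(6q+1)(q-7)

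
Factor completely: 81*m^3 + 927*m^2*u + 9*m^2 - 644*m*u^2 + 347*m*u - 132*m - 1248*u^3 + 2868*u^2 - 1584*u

Group: m*(81*m^2 - 45*m*u + 9*m - 104*u^2 + 239*u - 132) + 12*u*(81*m^2 - 45*m*u + 9*m - 104*u^2 + 239*u - 132); both groups contain (81*m^2 - 45*m*u + 9*m - 104*u^2 + 239*u - 132), so (m + 12*u) is a factor with cofactor 81*m^2 - 45*m*u + 9*m - 104*u^2 + 239*u - 132.
The cofactor groups again: 81*m^2 - 45*m*u + 9*m - 104*u^2 + 239*u - 132 = 9*m*(9*m + 8*u - 11) + (-13*u + 12)*(9*m + 8*u - 11); both groups contain (9*m + 8*u - 11), giving (9*m - 13*u + 12)*(9*m + 8*u - 11).

(9*m + 8*u - 11)*(9*m - 13*u + 12)*(m + 12*u)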